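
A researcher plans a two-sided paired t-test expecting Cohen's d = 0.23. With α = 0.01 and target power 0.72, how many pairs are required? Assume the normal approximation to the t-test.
n = 189 pairs

Sample size formula (paired t-test, normal approximation):
n = ((z_{α/2} + z_β) / d)²

z_{α/2} = 2.576 (for α = 0.01, two-sided)
z_β = 0.583 (for power = 0.72)
d = 0.23

n = ((2.576 + 0.583) / 0.23)²
n = (13.735)²
n ≈ 188.65
Round up to the next whole number: n = 189 pairs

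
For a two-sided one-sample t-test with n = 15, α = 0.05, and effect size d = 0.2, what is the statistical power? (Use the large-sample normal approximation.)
Power ≈ 0.12

Power calculation (one-sample t-test, normal approximation):
z_β = d · √n - z_{α/2}
z_β = 0.2 · √15 - 1.960
z_β = 0.2 · 3.873 - 1.960
z_β = -1.185

Power = Φ(z_β) = Φ(-1.185) ≈ 0.118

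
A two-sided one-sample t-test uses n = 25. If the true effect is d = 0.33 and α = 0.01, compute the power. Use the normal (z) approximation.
Power ≈ 0.18

Power calculation (one-sample t-test, normal approximation):
z_β = d · √n - z_{α/2}
z_β = 0.33 · √25 - 2.576
z_β = 0.33 · 5.000 - 2.576
z_β = -0.926

Power = Φ(z_β) = Φ(-0.926) ≈ 0.177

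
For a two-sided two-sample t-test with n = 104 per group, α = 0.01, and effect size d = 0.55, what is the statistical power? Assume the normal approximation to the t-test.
Power ≈ 0.92

Power calculation (two-sample t-test, normal approximation):
z_β = d · √(n/2) - z_{α/2}
z_β = 0.55 · √(104/2) - 2.576
z_β = 0.55 · 7.211 - 2.576
z_β = 1.390

Power = Φ(z_β) = Φ(1.390) ≈ 0.918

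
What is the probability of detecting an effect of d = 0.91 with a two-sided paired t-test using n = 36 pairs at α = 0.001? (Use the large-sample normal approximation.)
Power ≈ 0.98

Power calculation (paired t-test, normal approximation):
z_β = d · √n - z_{α/2}
z_β = 0.91 · √36 - 3.291
z_β = 0.91 · 6.000 - 3.291
z_β = 2.169

Power = Φ(z_β) = Φ(2.169) ≈ 0.985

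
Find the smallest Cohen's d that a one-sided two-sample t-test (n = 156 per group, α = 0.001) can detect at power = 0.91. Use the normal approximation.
d ≈ 0.50

Minimum detectable effect (two-sample t-test, normal approximation):
d = (z_α + z_β) / √(n/2)
d = (3.090 + 1.341) / √(156/2)
d = 4.431 / 8.832
d ≈ 0.50

By Cohen's convention (0.2 small / 0.5 medium / 0.8 large): medium effect.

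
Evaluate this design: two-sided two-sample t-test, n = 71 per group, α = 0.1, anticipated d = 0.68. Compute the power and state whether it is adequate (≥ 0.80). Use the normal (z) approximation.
Power ≈ 0.99; the study is adequately powered (power ≥ 0.80)

Power calculation (two-sample t-test, normal approximation):
z_β = d · √(n/2) - z_{α/2}
z_β = 0.68 · √(71/2) - 1.645
z_β = 0.68 · 5.958 - 1.645
z_β = 2.407

Power = Φ(z_β) = Φ(2.407) ≈ 0.992

Effect size d = 0.68 is medium by Cohen's convention (0.2/0.5/0.8).

Threshold: power ≥ 0.80 is conventionally adequate.
Power ≈ 0.99 → the study is adequately powered (power ≥ 0.80).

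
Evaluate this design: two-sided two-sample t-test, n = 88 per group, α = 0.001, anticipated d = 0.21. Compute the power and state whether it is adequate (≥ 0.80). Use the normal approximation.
Power ≈ 0.03; the study is underpowered (power < 0.80)

Power calculation (two-sample t-test, normal approximation):
z_β = d · √(n/2) - z_{α/2}
z_β = 0.21 · √(88/2) - 3.291
z_β = 0.21 · 6.633 - 3.291
z_β = -1.898

Power = Φ(z_β) = Φ(-1.898) ≈ 0.029

Effect size d = 0.21 is small by Cohen's convention (0.2/0.5/0.8).

Threshold: power ≥ 0.80 is conventionally adequate.
Power ≈ 0.03 → the study is underpowered (power < 0.80).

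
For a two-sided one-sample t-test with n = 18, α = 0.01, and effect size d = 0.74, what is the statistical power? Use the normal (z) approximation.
Power ≈ 0.71

Power calculation (one-sample t-test, normal approximation):
z_β = d · √n - z_{α/2}
z_β = 0.74 · √18 - 2.576
z_β = 0.74 · 4.243 - 2.576
z_β = 0.564

Power = Φ(z_β) = Φ(0.564) ≈ 0.714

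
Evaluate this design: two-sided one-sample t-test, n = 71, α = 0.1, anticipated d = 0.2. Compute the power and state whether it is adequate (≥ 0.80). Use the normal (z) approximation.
Power ≈ 0.52; the study is underpowered (power < 0.80)

Power calculation (one-sample t-test, normal approximation):
z_β = d · √n - z_{α/2}
z_β = 0.2 · √71 - 1.645
z_β = 0.2 · 8.426 - 1.645
z_β = 0.040

Power = Φ(z_β) = Φ(0.040) ≈ 0.516

Effect size d = 0.2 is small by Cohen's convention (0.2/0.5/0.8).

Threshold: power ≥ 0.80 is conventionally adequate.
Power ≈ 0.52 → the study is underpowered (power < 0.80).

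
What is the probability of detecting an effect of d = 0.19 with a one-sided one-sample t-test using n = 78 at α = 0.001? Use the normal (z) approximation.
Power ≈ 0.08

Power calculation (one-sample t-test, normal approximation):
z_β = d · √n - z_α
z_β = 0.19 · √78 - 3.090
z_β = 0.19 · 8.832 - 3.090
z_β = -1.412

Power = Φ(z_β) = Φ(-1.412) ≈ 0.079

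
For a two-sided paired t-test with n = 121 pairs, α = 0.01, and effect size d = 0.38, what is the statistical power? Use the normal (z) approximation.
Power ≈ 0.95

Power calculation (paired t-test, normal approximation):
z_β = d · √n - z_{α/2}
z_β = 0.38 · √121 - 2.576
z_β = 0.38 · 11.000 - 2.576
z_β = 1.604

Power = Φ(z_β) = Φ(1.604) ≈ 0.946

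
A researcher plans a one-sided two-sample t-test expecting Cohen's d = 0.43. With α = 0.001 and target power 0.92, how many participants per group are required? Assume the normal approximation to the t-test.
n = 219 per group

Sample size formula (two-sample t-test, normal approximation):
n = 2 · ((z_α + z_β) / d)²

z_α = 3.090 (for α = 0.001, one-sided)
z_β = 1.405 (for power = 0.92)
d = 0.43

n = 2 · ((3.090 + 1.405) / 0.43)²
n = 2 · (10.453)²
n ≈ 218.53
Round up to the next whole number: n = 219 per group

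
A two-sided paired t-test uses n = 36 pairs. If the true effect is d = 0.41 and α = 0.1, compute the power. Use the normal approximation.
Power ≈ 0.79

Power calculation (paired t-test, normal approximation):
z_β = d · √n - z_{α/2}
z_β = 0.41 · √36 - 1.645
z_β = 0.41 · 6.000 - 1.645
z_β = 0.815

Power = Φ(z_β) = Φ(0.815) ≈ 0.793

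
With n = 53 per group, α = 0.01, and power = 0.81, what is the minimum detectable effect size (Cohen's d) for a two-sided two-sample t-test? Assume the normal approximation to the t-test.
d ≈ 0.67

Minimum detectable effect (two-sample t-test, normal approximation):
d = (z_{α/2} + z_β) / √(n/2)
d = (2.576 + 0.878) / √(53/2)
d = 3.454 / 5.148
d ≈ 0.67

By Cohen's convention (0.2 small / 0.5 medium / 0.8 large): medium effect.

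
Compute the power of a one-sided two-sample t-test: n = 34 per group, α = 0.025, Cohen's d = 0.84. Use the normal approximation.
Power ≈ 0.93

Power calculation (two-sample t-test, normal approximation):
z_β = d · √(n/2) - z_α
z_β = 0.84 · √(34/2) - 1.960
z_β = 0.84 · 4.123 - 1.960
z_β = 1.503

Power = Φ(z_β) = Φ(1.503) ≈ 0.934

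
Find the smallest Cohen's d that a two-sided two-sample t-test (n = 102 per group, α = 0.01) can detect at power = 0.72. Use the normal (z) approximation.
d ≈ 0.44

Minimum detectable effect (two-sample t-test, normal approximation):
d = (z_{α/2} + z_β) / √(n/2)
d = (2.576 + 0.583) / √(102/2)
d = 3.159 / 7.141
d ≈ 0.44

By Cohen's convention (0.2 small / 0.5 medium / 0.8 large): small effect.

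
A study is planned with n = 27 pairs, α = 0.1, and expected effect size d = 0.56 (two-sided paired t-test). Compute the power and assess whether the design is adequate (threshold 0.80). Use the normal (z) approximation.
Power ≈ 0.90; the study is adequately powered (power ≥ 0.80)

Power calculation (paired t-test, normal approximation):
z_β = d · √n - z_{α/2}
z_β = 0.56 · √27 - 1.645
z_β = 0.56 · 5.196 - 1.645
z_β = 1.265

Power = Φ(z_β) = Φ(1.265) ≈ 0.897

Effect size d = 0.56 is medium by Cohen's convention (0.2/0.5/0.8).

Threshold: power ≥ 0.80 is conventionally adequate.
Power ≈ 0.90 → the study is adequately powered (power ≥ 0.80).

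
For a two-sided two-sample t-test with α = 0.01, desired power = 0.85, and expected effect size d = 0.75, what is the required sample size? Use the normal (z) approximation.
n = 47 per group

Sample size formula (two-sample t-test, normal approximation):
n = 2 · ((z_{α/2} + z_β) / d)²

z_{α/2} = 2.576 (for α = 0.01, two-sided)
z_β = 1.036 (for power = 0.85)
d = 0.75

n = 2 · ((2.576 + 1.036) / 0.75)²
n = 2 · (4.816)²
n ≈ 46.39
Round up to the next whole number: n = 47 per group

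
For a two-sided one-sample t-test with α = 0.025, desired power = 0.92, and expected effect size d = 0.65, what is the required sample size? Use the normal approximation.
n = 32

Sample size formula (one-sample t-test, normal approximation):
n = ((z_{α/2} + z_β) / d)²

z_{α/2} = 2.241 (for α = 0.025, two-sided)
z_β = 1.405 (for power = 0.92)
d = 0.65

n = ((2.241 + 1.405) / 0.65)²
n = (5.609)²
n ≈ 31.46
Round up to the next whole number: n = 32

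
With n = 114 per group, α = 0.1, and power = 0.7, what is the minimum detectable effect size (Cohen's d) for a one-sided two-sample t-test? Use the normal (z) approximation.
d ≈ 0.24

Minimum detectable effect (two-sample t-test, normal approximation):
d = (z_α + z_β) / √(n/2)
d = (1.282 + 0.524) / √(114/2)
d = 1.806 / 7.550
d ≈ 0.24

By Cohen's convention (0.2 small / 0.5 medium / 0.8 large): small effect.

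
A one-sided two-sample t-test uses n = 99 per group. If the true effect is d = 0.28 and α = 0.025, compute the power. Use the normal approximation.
Power ≈ 0.50

Power calculation (two-sample t-test, normal approximation):
z_β = d · √(n/2) - z_α
z_β = 0.28 · √(99/2) - 1.960
z_β = 0.28 · 7.036 - 1.960
z_β = 0.010

Power = Φ(z_β) = Φ(0.010) ≈ 0.504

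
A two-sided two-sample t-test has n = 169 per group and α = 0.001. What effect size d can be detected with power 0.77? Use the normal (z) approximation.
d ≈ 0.44

Minimum detectable effect (two-sample t-test, normal approximation):
d = (z_{α/2} + z_β) / √(n/2)
d = (3.291 + 0.739) / √(169/2)
d = 4.029 / 9.192
d ≈ 0.44

By Cohen's convention (0.2 small / 0.5 medium / 0.8 large): small effect.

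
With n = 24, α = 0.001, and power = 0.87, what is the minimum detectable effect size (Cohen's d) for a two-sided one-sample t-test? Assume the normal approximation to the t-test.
d ≈ 0.90

Minimum detectable effect (one-sample t-test, normal approximation):
d = (z_{α/2} + z_β) / √n
d = (3.291 + 1.126) / √24
d = 4.417 / 4.899
d ≈ 0.90

By Cohen's convention (0.2 small / 0.5 medium / 0.8 large): large effect.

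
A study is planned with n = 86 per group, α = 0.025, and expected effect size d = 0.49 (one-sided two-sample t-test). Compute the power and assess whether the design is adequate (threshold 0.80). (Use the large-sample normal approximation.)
Power ≈ 0.89; the study is adequately powered (power ≥ 0.80)

Power calculation (two-sample t-test, normal approximation):
z_β = d · √(n/2) - z_α
z_β = 0.49 · √(86/2) - 1.960
z_β = 0.49 · 6.557 - 1.960
z_β = 1.253

Power = Φ(z_β) = Φ(1.253) ≈ 0.895

Effect size d = 0.49 is small by Cohen's convention (0.2/0.5/0.8).

Threshold: power ≥ 0.80 is conventionally adequate.
Power ≈ 0.89 → the study is adequately powered (power ≥ 0.80).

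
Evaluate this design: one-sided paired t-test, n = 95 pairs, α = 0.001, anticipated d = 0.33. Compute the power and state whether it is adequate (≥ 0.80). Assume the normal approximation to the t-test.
Power ≈ 0.55; the study is underpowered (power < 0.80)

Power calculation (paired t-test, normal approximation):
z_β = d · √n - z_α
z_β = 0.33 · √95 - 3.090
z_β = 0.33 · 9.747 - 3.090
z_β = 0.126

Power = Φ(z_β) = Φ(0.126) ≈ 0.550

Effect size d = 0.33 is small by Cohen's convention (0.2/0.5/0.8).

Threshold: power ≥ 0.80 is conventionally adequate.
Power ≈ 0.55 → the study is underpowered (power < 0.80).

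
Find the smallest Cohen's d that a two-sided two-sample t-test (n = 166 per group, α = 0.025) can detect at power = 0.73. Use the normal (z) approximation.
d ≈ 0.31

Minimum detectable effect (two-sample t-test, normal approximation):
d = (z_{α/2} + z_β) / √(n/2)
d = (2.241 + 0.613) / √(166/2)
d = 2.854 / 9.110
d ≈ 0.31

By Cohen's convention (0.2 small / 0.5 medium / 0.8 large): small effect.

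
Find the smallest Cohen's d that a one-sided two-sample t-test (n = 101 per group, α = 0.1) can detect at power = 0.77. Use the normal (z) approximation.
d ≈ 0.28

Minimum detectable effect (two-sample t-test, normal approximation):
d = (z_α + z_β) / √(n/2)
d = (1.282 + 0.739) / √(101/2)
d = 2.020 / 7.106
d ≈ 0.28

By Cohen's convention (0.2 small / 0.5 medium / 0.8 large): small effect.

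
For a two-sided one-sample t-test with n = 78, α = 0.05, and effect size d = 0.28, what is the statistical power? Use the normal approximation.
Power ≈ 0.70

Power calculation (one-sample t-test, normal approximation):
z_β = d · √n - z_{α/2}
z_β = 0.28 · √78 - 1.960
z_β = 0.28 · 8.832 - 1.960
z_β = 0.513

Power = Φ(z_β) = Φ(0.513) ≈ 0.696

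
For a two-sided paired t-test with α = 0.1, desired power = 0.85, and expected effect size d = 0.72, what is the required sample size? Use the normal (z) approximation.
n = 14 pairs

Sample size formula (paired t-test, normal approximation):
n = ((z_{α/2} + z_β) / d)²

z_{α/2} = 1.645 (for α = 0.1, two-sided)
z_β = 1.036 (for power = 0.85)
d = 0.72

n = ((1.645 + 1.036) / 0.72)²
n = (3.724)²
n ≈ 13.87
Round up to the next whole number: n = 14 pairs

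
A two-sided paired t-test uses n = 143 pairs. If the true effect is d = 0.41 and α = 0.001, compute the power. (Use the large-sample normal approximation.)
Power ≈ 0.95

Power calculation (paired t-test, normal approximation):
z_β = d · √n - z_{α/2}
z_β = 0.41 · √143 - 3.291
z_β = 0.41 · 11.958 - 3.291
z_β = 1.612

Power = Φ(z_β) = Φ(1.612) ≈ 0.947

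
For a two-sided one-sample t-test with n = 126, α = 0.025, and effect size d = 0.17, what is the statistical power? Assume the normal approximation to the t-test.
Power ≈ 0.37

Power calculation (one-sample t-test, normal approximation):
z_β = d · √n - z_{α/2}
z_β = 0.17 · √126 - 2.241
z_β = 0.17 · 11.225 - 2.241
z_β = -0.333

Power = Φ(z_β) = Φ(-0.333) ≈ 0.370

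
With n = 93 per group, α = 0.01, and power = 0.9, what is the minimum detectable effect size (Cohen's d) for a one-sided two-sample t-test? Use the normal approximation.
d ≈ 0.53

Minimum detectable effect (two-sample t-test, normal approximation):
d = (z_α + z_β) / √(n/2)
d = (2.326 + 1.282) / √(93/2)
d = 3.608 / 6.819
d ≈ 0.53

By Cohen's convention (0.2 small / 0.5 medium / 0.8 large): medium effect.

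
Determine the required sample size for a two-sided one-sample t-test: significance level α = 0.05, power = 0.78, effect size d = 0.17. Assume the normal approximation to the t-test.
n = 259

Sample size formula (one-sample t-test, normal approximation):
n = ((z_{α/2} + z_β) / d)²

z_{α/2} = 1.960 (for α = 0.05, two-sided)
z_β = 0.772 (for power = 0.78)
d = 0.17

n = ((1.960 + 0.772) / 0.17)²
n = (16.071)²
n ≈ 258.28
Round up to the next whole number: n = 259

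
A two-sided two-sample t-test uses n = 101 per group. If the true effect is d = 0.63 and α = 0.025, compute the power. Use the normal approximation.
Power ≈ 0.99

Power calculation (two-sample t-test, normal approximation):
z_β = d · √(n/2) - z_{α/2}
z_β = 0.63 · √(101/2) - 2.241
z_β = 0.63 · 7.106 - 2.241
z_β = 2.236

Power = Φ(z_β) = Φ(2.236) ≈ 0.987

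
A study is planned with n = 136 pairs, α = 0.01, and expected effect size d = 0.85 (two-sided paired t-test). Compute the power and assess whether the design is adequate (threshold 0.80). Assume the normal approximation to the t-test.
Power ≈ 1.00; the study is adequately powered (power ≥ 0.80)

Power calculation (paired t-test, normal approximation):
z_β = d · √n - z_{α/2}
z_β = 0.85 · √136 - 2.576
z_β = 0.85 · 11.662 - 2.576
z_β = 7.337

Power = Φ(z_β) = Φ(7.337) ≈ 1.000

Effect size d = 0.85 is large by Cohen's convention (0.2/0.5/0.8).

Threshold: power ≥ 0.80 is conventionally adequate.
Power ≈ 1.00 → the study is adequately powered (power ≥ 0.80).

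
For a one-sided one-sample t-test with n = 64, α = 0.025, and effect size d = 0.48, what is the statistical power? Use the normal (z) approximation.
Power ≈ 0.97

Power calculation (one-sample t-test, normal approximation):
z_β = d · √n - z_α
z_β = 0.48 · √64 - 1.960
z_β = 0.48 · 8.000 - 1.960
z_β = 1.880

Power = Φ(z_β) = Φ(1.880) ≈ 0.970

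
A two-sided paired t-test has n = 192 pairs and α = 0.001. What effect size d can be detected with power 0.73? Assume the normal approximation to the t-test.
d ≈ 0.28

Minimum detectable effect (paired t-test, normal approximation):
d = (z_{α/2} + z_β) / √n
d = (3.291 + 0.613) / √192
d = 3.903 / 13.856
d ≈ 0.28

By Cohen's convention (0.2 small / 0.5 medium / 0.8 large): small effect.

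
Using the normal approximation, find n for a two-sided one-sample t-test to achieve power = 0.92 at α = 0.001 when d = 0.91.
n = 27

Sample size formula (one-sample t-test, normal approximation):
n = ((z_{α/2} + z_β) / d)²

z_{α/2} = 3.291 (for α = 0.001, two-sided)
z_β = 1.405 (for power = 0.92)
d = 0.91

n = ((3.291 + 1.405) / 0.91)²
n = (5.160)²
n ≈ 26.63
Round up to the next whole number: n = 27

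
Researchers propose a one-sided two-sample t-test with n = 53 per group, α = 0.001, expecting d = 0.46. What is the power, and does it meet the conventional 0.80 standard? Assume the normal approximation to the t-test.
Power ≈ 0.24; the study is underpowered (power < 0.80)

Power calculation (two-sample t-test, normal approximation):
z_β = d · √(n/2) - z_α
z_β = 0.46 · √(53/2) - 3.090
z_β = 0.46 · 5.148 - 3.090
z_β = -0.722

Power = Φ(z_β) = Φ(-0.722) ≈ 0.235

Effect size d = 0.46 is small by Cohen's convention (0.2/0.5/0.8).

Threshold: power ≥ 0.80 is conventionally adequate.
Power ≈ 0.24 → the study is underpowered (power < 0.80).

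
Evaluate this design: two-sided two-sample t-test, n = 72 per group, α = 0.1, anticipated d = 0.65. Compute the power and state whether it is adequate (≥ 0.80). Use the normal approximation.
Power ≈ 0.99; the study is adequately powered (power ≥ 0.80)

Power calculation (two-sample t-test, normal approximation):
z_β = d · √(n/2) - z_{α/2}
z_β = 0.65 · √(72/2) - 1.645
z_β = 0.65 · 6.000 - 1.645
z_β = 2.255

Power = Φ(z_β) = Φ(2.255) ≈ 0.988

Effect size d = 0.65 is medium by Cohen's convention (0.2/0.5/0.8).

Threshold: power ≥ 0.80 is conventionally adequate.
Power ≈ 0.99 → the study is adequately powered (power ≥ 0.80).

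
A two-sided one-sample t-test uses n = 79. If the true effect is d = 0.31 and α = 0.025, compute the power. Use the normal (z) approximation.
Power ≈ 0.70

Power calculation (one-sample t-test, normal approximation):
z_β = d · √n - z_{α/2}
z_β = 0.31 · √79 - 2.241
z_β = 0.31 · 8.888 - 2.241
z_β = 0.514

Power = Φ(z_β) = Φ(0.514) ≈ 0.696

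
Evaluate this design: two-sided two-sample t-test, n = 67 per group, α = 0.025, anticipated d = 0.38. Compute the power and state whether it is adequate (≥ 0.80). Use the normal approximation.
Power ≈ 0.48; the study is underpowered (power < 0.80)

Power calculation (two-sample t-test, normal approximation):
z_β = d · √(n/2) - z_{α/2}
z_β = 0.38 · √(67/2) - 2.241
z_β = 0.38 · 5.788 - 2.241
z_β = -0.042

Power = Φ(z_β) = Φ(-0.042) ≈ 0.483

Effect size d = 0.38 is small by Cohen's convention (0.2/0.5/0.8).

Threshold: power ≥ 0.80 is conventionally adequate.
Power ≈ 0.48 → the study is underpowered (power < 0.80).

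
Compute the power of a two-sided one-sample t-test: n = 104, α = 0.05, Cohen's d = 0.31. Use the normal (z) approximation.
Power ≈ 0.89

Power calculation (one-sample t-test, normal approximation):
z_β = d · √n - z_{α/2}
z_β = 0.31 · √104 - 1.960
z_β = 0.31 · 10.198 - 1.960
z_β = 1.201

Power = Φ(z_β) = Φ(1.201) ≈ 0.885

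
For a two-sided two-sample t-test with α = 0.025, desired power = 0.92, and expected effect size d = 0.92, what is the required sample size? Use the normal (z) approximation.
n = 32 per group

Sample size formula (two-sample t-test, normal approximation):
n = 2 · ((z_{α/2} + z_β) / d)²

z_{α/2} = 2.241 (for α = 0.025, two-sided)
z_β = 1.405 (for power = 0.92)
d = 0.92

n = 2 · ((2.241 + 1.405) / 0.92)²
n = 2 · (3.963)²
n ≈ 31.41
Round up to the next whole number: n = 32 per group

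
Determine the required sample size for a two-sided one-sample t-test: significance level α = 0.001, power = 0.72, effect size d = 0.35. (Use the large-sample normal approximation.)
n = 123

Sample size formula (one-sample t-test, normal approximation):
n = ((z_{α/2} + z_β) / d)²

z_{α/2} = 3.291 (for α = 0.001, two-sided)
z_β = 0.583 (for power = 0.72)
d = 0.35

n = ((3.291 + 0.583) / 0.35)²
n = (11.069)²
n ≈ 122.52
Round up to the next whole number: n = 123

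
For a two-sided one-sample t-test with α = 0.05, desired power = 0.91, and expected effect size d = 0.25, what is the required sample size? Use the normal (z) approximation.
n = 175

Sample size formula (one-sample t-test, normal approximation):
n = ((z_{α/2} + z_β) / d)²

z_{α/2} = 1.960 (for α = 0.05, two-sided)
z_β = 1.341 (for power = 0.91)
d = 0.25

n = ((1.960 + 1.341) / 0.25)²
n = (13.204)²
n ≈ 174.35
Round up to the next whole number: n = 175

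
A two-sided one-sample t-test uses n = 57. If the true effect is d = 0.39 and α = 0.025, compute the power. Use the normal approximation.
Power ≈ 0.76

Power calculation (one-sample t-test, normal approximation):
z_β = d · √n - z_{α/2}
z_β = 0.39 · √57 - 2.241
z_β = 0.39 · 7.550 - 2.241
z_β = 0.703

Power = Φ(z_β) = Φ(0.703) ≈ 0.759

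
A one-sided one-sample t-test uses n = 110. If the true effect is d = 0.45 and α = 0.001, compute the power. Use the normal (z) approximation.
Power ≈ 0.95

Power calculation (one-sample t-test, normal approximation):
z_β = d · √n - z_α
z_β = 0.45 · √110 - 3.090
z_β = 0.45 · 10.488 - 3.090
z_β = 1.629

Power = Φ(z_β) = Φ(1.629) ≈ 0.948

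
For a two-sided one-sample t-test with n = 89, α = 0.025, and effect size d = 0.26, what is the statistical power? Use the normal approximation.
Power ≈ 0.58

Power calculation (one-sample t-test, normal approximation):
z_β = d · √n - z_{α/2}
z_β = 0.26 · √89 - 2.241
z_β = 0.26 · 9.434 - 2.241
z_β = 0.211

Power = Φ(z_β) = Φ(0.211) ≈ 0.584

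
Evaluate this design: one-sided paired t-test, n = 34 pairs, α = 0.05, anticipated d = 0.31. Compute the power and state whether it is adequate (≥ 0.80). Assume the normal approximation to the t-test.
Power ≈ 0.56; the study is underpowered (power < 0.80)

Power calculation (paired t-test, normal approximation):
z_β = d · √n - z_α
z_β = 0.31 · √34 - 1.645
z_β = 0.31 · 5.831 - 1.645
z_β = 0.163

Power = Φ(z_β) = Φ(0.163) ≈ 0.565

Effect size d = 0.31 is small by Cohen's convention (0.2/0.5/0.8).

Threshold: power ≥ 0.80 is conventionally adequate.
Power ≈ 0.56 → the study is underpowered (power < 0.80).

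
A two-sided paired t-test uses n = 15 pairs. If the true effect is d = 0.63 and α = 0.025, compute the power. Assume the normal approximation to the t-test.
Power ≈ 0.58

Power calculation (paired t-test, normal approximation):
z_β = d · √n - z_{α/2}
z_β = 0.63 · √15 - 2.241
z_β = 0.63 · 3.873 - 2.241
z_β = 0.199

Power = Φ(z_β) = Φ(0.199) ≈ 0.579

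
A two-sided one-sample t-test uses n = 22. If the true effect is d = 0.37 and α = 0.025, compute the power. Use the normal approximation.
Power ≈ 0.31

Power calculation (one-sample t-test, normal approximation):
z_β = d · √n - z_{α/2}
z_β = 0.37 · √22 - 2.241
z_β = 0.37 · 4.690 - 2.241
z_β = -0.506

Power = Φ(z_β) = Φ(-0.506) ≈ 0.306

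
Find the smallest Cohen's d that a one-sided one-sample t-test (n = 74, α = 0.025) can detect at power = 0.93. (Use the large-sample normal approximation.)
d ≈ 0.40

Minimum detectable effect (one-sample t-test, normal approximation):
d = (z_α + z_β) / √n
d = (1.960 + 1.476) / √74
d = 3.436 / 8.602
d ≈ 0.40

By Cohen's convention (0.2 small / 0.5 medium / 0.8 large): small effect.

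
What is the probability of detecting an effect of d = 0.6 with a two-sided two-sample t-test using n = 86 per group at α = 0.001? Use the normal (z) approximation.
Power ≈ 0.74

Power calculation (two-sample t-test, normal approximation):
z_β = d · √(n/2) - z_{α/2}
z_β = 0.6 · √(86/2) - 3.291
z_β = 0.6 · 6.557 - 3.291
z_β = 0.644

Power = Φ(z_β) = Φ(0.644) ≈ 0.740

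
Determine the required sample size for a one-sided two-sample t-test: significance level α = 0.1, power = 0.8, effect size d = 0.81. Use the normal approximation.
n = 14 per group

Sample size formula (two-sample t-test, normal approximation):
n = 2 · ((z_α + z_β) / d)²

z_α = 1.282 (for α = 0.1, one-sided)
z_β = 0.842 (for power = 0.8)
d = 0.81

n = 2 · ((1.282 + 0.842) / 0.81)²
n = 2 · (2.622)²
n ≈ 13.75
Round up to the next whole number: n = 14 per group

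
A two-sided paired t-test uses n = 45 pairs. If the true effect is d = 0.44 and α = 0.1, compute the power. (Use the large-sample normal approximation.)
Power ≈ 0.90

Power calculation (paired t-test, normal approximation):
z_β = d · √n - z_{α/2}
z_β = 0.44 · √45 - 1.645
z_β = 0.44 · 6.708 - 1.645
z_β = 1.307

Power = Φ(z_β) = Φ(1.307) ≈ 0.904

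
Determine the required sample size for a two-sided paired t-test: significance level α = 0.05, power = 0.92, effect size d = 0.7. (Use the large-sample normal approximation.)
n = 24 pairs

Sample size formula (paired t-test, normal approximation):
n = ((z_{α/2} + z_β) / d)²

z_{α/2} = 1.960 (for α = 0.05, two-sided)
z_β = 1.405 (for power = 0.92)
d = 0.7

n = ((1.960 + 1.405) / 0.7)²
n = (4.807)²
n ≈ 23.11
Round up to the next whole number: n = 24 pairs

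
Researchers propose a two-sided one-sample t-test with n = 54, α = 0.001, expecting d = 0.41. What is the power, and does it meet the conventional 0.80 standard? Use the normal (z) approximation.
Power ≈ 0.39; the study is underpowered (power < 0.80)

Power calculation (one-sample t-test, normal approximation):
z_β = d · √n - z_{α/2}
z_β = 0.41 · √54 - 3.291
z_β = 0.41 · 7.348 - 3.291
z_β = -0.278

Power = Φ(z_β) = Φ(-0.278) ≈ 0.391

Effect size d = 0.41 is small by Cohen's convention (0.2/0.5/0.8).

Threshold: power ≥ 0.80 is conventionally adequate.
Power ≈ 0.39 → the study is underpowered (power < 0.80).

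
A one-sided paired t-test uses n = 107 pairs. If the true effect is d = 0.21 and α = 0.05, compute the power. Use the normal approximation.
Power ≈ 0.70

Power calculation (paired t-test, normal approximation):
z_β = d · √n - z_α
z_β = 0.21 · √107 - 1.645
z_β = 0.21 · 10.344 - 1.645
z_β = 0.527

Power = Φ(z_β) = Φ(0.527) ≈ 0.701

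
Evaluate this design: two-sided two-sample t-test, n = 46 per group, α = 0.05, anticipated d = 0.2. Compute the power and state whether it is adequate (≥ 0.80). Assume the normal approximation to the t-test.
Power ≈ 0.16; the study is underpowered (power < 0.80)

Power calculation (two-sample t-test, normal approximation):
z_β = d · √(n/2) - z_{α/2}
z_β = 0.2 · √(46/2) - 1.960
z_β = 0.2 · 4.796 - 1.960
z_β = -1.001

Power = Φ(z_β) = Φ(-1.001) ≈ 0.158

Effect size d = 0.2 is small by Cohen's convention (0.2/0.5/0.8).

Threshold: power ≥ 0.80 is conventionally adequate.
Power ≈ 0.16 → the study is underpowered (power < 0.80).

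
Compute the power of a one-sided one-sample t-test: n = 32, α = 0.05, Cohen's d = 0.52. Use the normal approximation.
Power ≈ 0.90

Power calculation (one-sample t-test, normal approximation):
z_β = d · √n - z_α
z_β = 0.52 · √32 - 1.645
z_β = 0.52 · 5.657 - 1.645
z_β = 1.297

Power = Φ(z_β) = Φ(1.297) ≈ 0.903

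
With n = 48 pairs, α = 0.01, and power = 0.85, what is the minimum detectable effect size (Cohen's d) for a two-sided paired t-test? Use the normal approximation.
d ≈ 0.52

Minimum detectable effect (paired t-test, normal approximation):
d = (z_{α/2} + z_β) / √n
d = (2.576 + 1.036) / √48
d = 3.612 / 6.928
d ≈ 0.52

By Cohen's convention (0.2 small / 0.5 medium / 0.8 large): medium effect.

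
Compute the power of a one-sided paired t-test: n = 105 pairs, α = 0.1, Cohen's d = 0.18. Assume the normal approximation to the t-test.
Power ≈ 0.71

Power calculation (paired t-test, normal approximation):
z_β = d · √n - z_α
z_β = 0.18 · √105 - 1.282
z_β = 0.18 · 10.247 - 1.282
z_β = 0.563

Power = Φ(z_β) = Φ(0.563) ≈ 0.713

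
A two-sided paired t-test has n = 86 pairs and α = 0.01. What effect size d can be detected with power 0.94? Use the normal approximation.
d ≈ 0.45

Minimum detectable effect (paired t-test, normal approximation):
d = (z_{α/2} + z_β) / √n
d = (2.576 + 1.555) / √86
d = 4.131 / 9.274
d ≈ 0.45

By Cohen's convention (0.2 small / 0.5 medium / 0.8 large): small effect.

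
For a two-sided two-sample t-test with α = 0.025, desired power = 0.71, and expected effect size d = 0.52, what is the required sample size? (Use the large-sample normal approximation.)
n = 58 per group

Sample size formula (two-sample t-test, normal approximation):
n = 2 · ((z_{α/2} + z_β) / d)²

z_{α/2} = 2.241 (for α = 0.025, two-sided)
z_β = 0.553 (for power = 0.71)
d = 0.52

n = 2 · ((2.241 + 0.553) / 0.52)²
n = 2 · (5.373)²
n ≈ 57.74
Round up to the next whole number: n = 58 per group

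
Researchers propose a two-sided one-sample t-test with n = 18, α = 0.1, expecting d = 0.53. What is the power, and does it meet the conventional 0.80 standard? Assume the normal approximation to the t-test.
Power ≈ 0.73; the study is underpowered (power < 0.80)

Power calculation (one-sample t-test, normal approximation):
z_β = d · √n - z_{α/2}
z_β = 0.53 · √18 - 1.645
z_β = 0.53 · 4.243 - 1.645
z_β = 0.604

Power = Φ(z_β) = Φ(0.604) ≈ 0.727

Effect size d = 0.53 is medium by Cohen's convention (0.2/0.5/0.8).

Threshold: power ≥ 0.80 is conventionally adequate.
Power ≈ 0.73 → the study is underpowered (power < 0.80).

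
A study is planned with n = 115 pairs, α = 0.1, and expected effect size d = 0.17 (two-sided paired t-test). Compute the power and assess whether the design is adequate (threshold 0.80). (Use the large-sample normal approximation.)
Power ≈ 0.57; the study is underpowered (power < 0.80)

Power calculation (paired t-test, normal approximation):
z_β = d · √n - z_{α/2}
z_β = 0.17 · √115 - 1.645
z_β = 0.17 · 10.724 - 1.645
z_β = 0.178

Power = Φ(z_β) = Φ(0.178) ≈ 0.571

Effect size d = 0.17 is very small by Cohen's convention (0.2/0.5/0.8).

Threshold: power ≥ 0.80 is conventionally adequate.
Power ≈ 0.57 → the study is underpowered (power < 0.80).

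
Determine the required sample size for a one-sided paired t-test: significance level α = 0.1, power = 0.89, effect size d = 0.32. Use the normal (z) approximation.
n = 62 pairs

Sample size formula (paired t-test, normal approximation):
n = ((z_α + z_β) / d)²

z_α = 1.282 (for α = 0.1, one-sided)
z_β = 1.227 (for power = 0.89)
d = 0.32

n = ((1.282 + 1.227) / 0.32)²
n = (7.841)²
n ≈ 61.48
Round up to the next whole number: n = 62 pairs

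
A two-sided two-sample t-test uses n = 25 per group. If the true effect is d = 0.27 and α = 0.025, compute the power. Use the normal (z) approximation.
Power ≈ 0.10

Power calculation (two-sample t-test, normal approximation):
z_β = d · √(n/2) - z_{α/2}
z_β = 0.27 · √(25/2) - 2.241
z_β = 0.27 · 3.536 - 2.241
z_β = -1.287

Power = Φ(z_β) = Φ(-1.287) ≈ 0.099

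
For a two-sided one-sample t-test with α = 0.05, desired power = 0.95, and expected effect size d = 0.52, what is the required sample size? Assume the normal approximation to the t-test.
n = 49

Sample size formula (one-sample t-test, normal approximation):
n = ((z_{α/2} + z_β) / d)²

z_{α/2} = 1.960 (for α = 0.05, two-sided)
z_β = 1.645 (for power = 0.95)
d = 0.52

n = ((1.960 + 1.645) / 0.52)²
n = (6.933)²
n ≈ 48.07
Round up to the next whole number: n = 49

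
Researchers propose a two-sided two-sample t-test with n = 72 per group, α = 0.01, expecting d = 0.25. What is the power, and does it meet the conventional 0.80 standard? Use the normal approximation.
Power ≈ 0.14; the study is underpowered (power < 0.80)

Power calculation (two-sample t-test, normal approximation):
z_β = d · √(n/2) - z_{α/2}
z_β = 0.25 · √(72/2) - 2.576
z_β = 0.25 · 6.000 - 2.576
z_β = -1.076

Power = Φ(z_β) = Φ(-1.076) ≈ 0.141

Effect size d = 0.25 is small by Cohen's convention (0.2/0.5/0.8).

Threshold: power ≥ 0.80 is conventionally adequate.
Power ≈ 0.14 → the study is underpowered (power < 0.80).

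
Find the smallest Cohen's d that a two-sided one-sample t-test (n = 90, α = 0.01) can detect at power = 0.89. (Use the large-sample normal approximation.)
d ≈ 0.40

Minimum detectable effect (one-sample t-test, normal approximation):
d = (z_{α/2} + z_β) / √n
d = (2.576 + 1.227) / √90
d = 3.802 / 9.487
d ≈ 0.40

By Cohen's convention (0.2 small / 0.5 medium / 0.8 large): small effect.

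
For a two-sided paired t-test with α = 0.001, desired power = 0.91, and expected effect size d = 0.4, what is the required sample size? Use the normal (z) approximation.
n = 135 pairs

Sample size formula (paired t-test, normal approximation):
n = ((z_{α/2} + z_β) / d)²

z_{α/2} = 3.291 (for α = 0.001, two-sided)
z_β = 1.341 (for power = 0.91)
d = 0.4

n = ((3.291 + 1.341) / 0.4)²
n = (11.580)²
n ≈ 134.10
Round up to the next whole number: n = 135 pairs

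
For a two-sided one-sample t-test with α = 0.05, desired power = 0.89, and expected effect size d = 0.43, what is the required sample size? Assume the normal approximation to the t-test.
n = 55

Sample size formula (one-sample t-test, normal approximation):
n = ((z_{α/2} + z_β) / d)²

z_{α/2} = 1.960 (for α = 0.05, two-sided)
z_β = 1.227 (for power = 0.89)
d = 0.43

n = ((1.960 + 1.227) / 0.43)²
n = (7.412)²
n ≈ 54.94
Round up to the next whole number: n = 55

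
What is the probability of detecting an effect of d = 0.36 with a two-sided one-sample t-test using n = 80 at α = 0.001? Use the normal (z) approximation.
Power ≈ 0.47

Power calculation (one-sample t-test, normal approximation):
z_β = d · √n - z_{α/2}
z_β = 0.36 · √80 - 3.291
z_β = 0.36 · 8.944 - 3.291
z_β = -0.071

Power = Φ(z_β) = Φ(-0.071) ≈ 0.472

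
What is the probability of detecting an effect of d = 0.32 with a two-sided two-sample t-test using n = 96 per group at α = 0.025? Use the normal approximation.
Power ≈ 0.49

Power calculation (two-sample t-test, normal approximation):
z_β = d · √(n/2) - z_{α/2}
z_β = 0.32 · √(96/2) - 2.241
z_β = 0.32 · 6.928 - 2.241
z_β = -0.024

Power = Φ(z_β) = Φ(-0.024) ≈ 0.490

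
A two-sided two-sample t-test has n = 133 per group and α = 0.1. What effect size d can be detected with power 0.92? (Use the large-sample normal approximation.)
d ≈ 0.37

Minimum detectable effect (two-sample t-test, normal approximation):
d = (z_{α/2} + z_β) / √(n/2)
d = (1.645 + 1.405) / √(133/2)
d = 3.050 / 8.155
d ≈ 0.37

By Cohen's convention (0.2 small / 0.5 medium / 0.8 large): small effect.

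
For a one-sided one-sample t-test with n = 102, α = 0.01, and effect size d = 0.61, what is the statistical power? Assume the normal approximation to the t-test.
Power ≈ 1.00

Power calculation (one-sample t-test, normal approximation):
z_β = d · √n - z_α
z_β = 0.61 · √102 - 2.326
z_β = 0.61 · 10.100 - 2.326
z_β = 3.834

Power = Φ(z_β) = Φ(3.834) ≈ 1.000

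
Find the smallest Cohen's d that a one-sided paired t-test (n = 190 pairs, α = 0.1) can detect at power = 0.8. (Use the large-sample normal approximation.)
d ≈ 0.15

Minimum detectable effect (paired t-test, normal approximation):
d = (z_α + z_β) / √n
d = (1.282 + 0.842) / √190
d = 2.123 / 13.784
d ≈ 0.15

By Cohen's convention (0.2 small / 0.5 medium / 0.8 large): very small effect.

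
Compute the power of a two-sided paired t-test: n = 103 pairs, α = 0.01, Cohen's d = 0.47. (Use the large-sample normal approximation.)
Power ≈ 0.99

Power calculation (paired t-test, normal approximation):
z_β = d · √n - z_{α/2}
z_β = 0.47 · √103 - 2.576
z_β = 0.47 · 10.149 - 2.576
z_β = 2.194

Power = Φ(z_β) = Φ(2.194) ≈ 0.986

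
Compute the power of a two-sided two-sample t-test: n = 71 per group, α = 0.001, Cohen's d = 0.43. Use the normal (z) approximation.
Power ≈ 0.23

Power calculation (two-sample t-test, normal approximation):
z_β = d · √(n/2) - z_{α/2}
z_β = 0.43 · √(71/2) - 3.291
z_β = 0.43 · 5.958 - 3.291
z_β = -0.729

Power = Φ(z_β) = Φ(-0.729) ≈ 0.233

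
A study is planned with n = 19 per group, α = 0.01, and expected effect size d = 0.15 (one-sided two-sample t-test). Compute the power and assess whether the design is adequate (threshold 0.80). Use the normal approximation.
Power ≈ 0.03; the study is underpowered (power < 0.80)

Power calculation (two-sample t-test, normal approximation):
z_β = d · √(n/2) - z_α
z_β = 0.15 · √(19/2) - 2.326
z_β = 0.15 · 3.082 - 2.326
z_β = -1.864

Power = Φ(z_β) = Φ(-1.864) ≈ 0.031

Effect size d = 0.15 is very small by Cohen's convention (0.2/0.5/0.8).

Threshold: power ≥ 0.80 is conventionally adequate.
Power ≈ 0.03 → the study is underpowered (power < 0.80).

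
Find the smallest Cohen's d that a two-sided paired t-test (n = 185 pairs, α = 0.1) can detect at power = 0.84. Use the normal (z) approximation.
d ≈ 0.19

Minimum detectable effect (paired t-test, normal approximation):
d = (z_{α/2} + z_β) / √n
d = (1.645 + 0.994) / √185
d = 2.639 / 13.601
d ≈ 0.19

By Cohen's convention (0.2 small / 0.5 medium / 0.8 large): very small effect.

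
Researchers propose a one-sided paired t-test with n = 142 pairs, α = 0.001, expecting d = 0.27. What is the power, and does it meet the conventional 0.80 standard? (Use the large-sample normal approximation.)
Power ≈ 0.55; the study is underpowered (power < 0.80)

Power calculation (paired t-test, normal approximation):
z_β = d · √n - z_α
z_β = 0.27 · √142 - 3.090
z_β = 0.27 · 11.916 - 3.090
z_β = 0.127

Power = Φ(z_β) = Φ(0.127) ≈ 0.551

Effect size d = 0.27 is small by Cohen's convention (0.2/0.5/0.8).

Threshold: power ≥ 0.80 is conventionally adequate.
Power ≈ 0.55 → the study is underpowered (power < 0.80).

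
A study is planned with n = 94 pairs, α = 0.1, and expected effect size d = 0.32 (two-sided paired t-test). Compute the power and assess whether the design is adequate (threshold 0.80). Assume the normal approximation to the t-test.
Power ≈ 0.93; the study is adequately powered (power ≥ 0.80)

Power calculation (paired t-test, normal approximation):
z_β = d · √n - z_{α/2}
z_β = 0.32 · √94 - 1.645
z_β = 0.32 · 9.695 - 1.645
z_β = 1.458

Power = Φ(z_β) = Φ(1.458) ≈ 0.928

Effect size d = 0.32 is small by Cohen's convention (0.2/0.5/0.8).

Threshold: power ≥ 0.80 is conventionally adequate.
Power ≈ 0.93 → the study is adequately powered (power ≥ 0.80).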